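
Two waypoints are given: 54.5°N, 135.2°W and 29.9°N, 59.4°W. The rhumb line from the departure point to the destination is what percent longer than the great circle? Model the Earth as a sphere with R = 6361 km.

3.8%

Great circle: σ = 1.0130 rad → d_gc = Rσ = 6443.7 km
Rhumb: Δφ = -0.4294, Δλ = +1.3230, Δψ = -0.5918, q = Δφ/Δψ = 0.7255 → d_rh = R√(Δφ²+q²Δλ²) = 6688.1 km
Excess = (6688.1 − 6443.7) / 6443.7 = 244.4 / 6443.7 = 3.79% ≈ 3.8%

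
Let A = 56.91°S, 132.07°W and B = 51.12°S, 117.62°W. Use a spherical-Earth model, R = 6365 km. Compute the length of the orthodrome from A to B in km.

cos σ = sin φ₁ sin φ₂ + cos φ₁ cos φ₂ cos Δλ
      = sin(-56.91°)sin(-51.12°) + cos(-56.91°)cos(-51.12°)cos(14.45°) = 0.9841
σ = 10.245° → d = Rσ = 6365·0.17880 = 1138 km

1138 km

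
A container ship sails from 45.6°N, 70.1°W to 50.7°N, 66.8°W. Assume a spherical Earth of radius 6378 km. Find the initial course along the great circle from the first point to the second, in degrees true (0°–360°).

22.1°

θ = atan2( sin Δλ·cos φ₂ ,  cos φ₁ sin φ₂ − sin φ₁ cos φ₂ cos Δλ )
  = atan2(+0.0365, +0.0896) = 22.13°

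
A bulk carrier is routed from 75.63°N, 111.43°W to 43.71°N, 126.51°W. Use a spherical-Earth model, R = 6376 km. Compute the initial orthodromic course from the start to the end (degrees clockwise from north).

200.4°

N = sin Δλ·cos φ₂ = -0.1881;  D = cos φ₁ sin φ₂ − sin φ₁ cos φ₂ cos Δλ = -0.5046
initial course = atan2(N, D) = 200.44°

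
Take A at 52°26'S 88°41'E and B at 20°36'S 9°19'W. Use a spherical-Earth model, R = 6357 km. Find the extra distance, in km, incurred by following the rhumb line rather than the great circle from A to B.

493 km

Great circle: cos σ = sin φ₁ sin φ₂ + cos φ₁ cos φ₂ cos Δλ,  σ = 1.3700 rad → d_gc = 8709.0 km
Rhumb line: Δψ = +0.7110, q = Δφ/Δψ = 0.7815, d_rh = R√(Δφ²+q²Δλ²) = 9201.9 km
Excess = 9201.9 − 8709.0 = 492.9 ≈ 493 km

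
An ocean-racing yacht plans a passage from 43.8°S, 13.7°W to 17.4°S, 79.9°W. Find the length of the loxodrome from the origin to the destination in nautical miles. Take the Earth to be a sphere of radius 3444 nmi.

Δψ = ln[tan(π/4+φ₂/2)/tan(π/4+φ₁/2)] = +0.5436;  Δφ = +0.4608 rad,  Δλ = -1.1554 rad
q = Δφ/Δψ = 0.8476
d = R·√(Δφ² + q²Δλ²) = 3444·1.08234 = 3728 nmi

3728 nmi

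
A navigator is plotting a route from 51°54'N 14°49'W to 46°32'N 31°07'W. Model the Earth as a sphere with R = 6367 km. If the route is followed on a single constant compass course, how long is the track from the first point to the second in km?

Δψ = ln[tan(π/4+φ₂/2)/tan(π/4+φ₁/2)] = -0.1436;  Δφ = -0.0937 rad,  Δλ = -0.2845 rad
q = Δφ/Δψ = 0.6523
d = R·√(Δφ² + q²Δλ²) = 6367·0.20788 = 1324 km

1324 km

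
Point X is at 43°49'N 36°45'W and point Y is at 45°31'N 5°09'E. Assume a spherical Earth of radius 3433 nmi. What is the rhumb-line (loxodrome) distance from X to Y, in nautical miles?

Δψ = ln[tan(π/4+φ₂/2)/tan(π/4+φ₁/2)] = +0.0417;  Δφ = +0.0297 rad,  Δλ = +0.7313 rad
q = Δφ/Δψ = 0.7111
d = R·√(Δφ² + q²Δλ²) = 3433·0.52089 = 1788 nmi

1788 nmi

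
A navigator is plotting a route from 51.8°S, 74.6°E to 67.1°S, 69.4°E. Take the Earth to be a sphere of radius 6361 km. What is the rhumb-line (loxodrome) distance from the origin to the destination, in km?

1723 km

Δψ = ln[tan(π/4+φ₂/2)/tan(π/4+φ₁/2)] = -0.5363;  Δφ = -0.2670 rad,  Δλ = -0.0908 rad
q = Δφ/Δψ = 0.4979
d = R·√(Δφ² + q²Δλ²) = 6361·0.27083 = 1723 km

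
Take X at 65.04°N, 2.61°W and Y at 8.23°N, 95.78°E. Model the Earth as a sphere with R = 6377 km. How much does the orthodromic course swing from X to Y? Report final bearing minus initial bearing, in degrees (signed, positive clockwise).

+76.3°

At departure: θ₁ = atan2(sin Δλ cos φ₂, cos φ₁ sin φ₂ − sin φ₁ cos φ₂ cos Δλ) = 78.94°
At arrival: θ₂ = atan2(sin Δλ cos φ₁, −cos φ₂ sin φ₁ + sin φ₂ cos φ₁ cos Δλ) = 155.26°
Δθ = θ₂ − θ₁ = +76.3°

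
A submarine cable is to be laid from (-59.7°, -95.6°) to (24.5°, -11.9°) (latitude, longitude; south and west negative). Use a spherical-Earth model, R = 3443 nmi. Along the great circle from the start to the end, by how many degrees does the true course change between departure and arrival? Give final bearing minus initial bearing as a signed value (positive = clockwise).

Initial bearing θ₁ = atan2(sin Δλ cos φ₂, cos φ₁ sin φ₂ − sin φ₁ cos φ₂ cos Δλ) = 71.91°
Final bearing θ₂ = (initial bearing from the destination back to the start) + 180° = 31.81°
Δθ = θ₂ − θ₁ = -40.1°

-40.1°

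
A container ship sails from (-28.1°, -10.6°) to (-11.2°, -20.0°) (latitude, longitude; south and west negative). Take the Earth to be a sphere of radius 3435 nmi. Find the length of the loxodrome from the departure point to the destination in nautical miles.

Rhumb course C = atan2(Δλ, Δψ) with Δψ = ln[tan(π/4+φ₂/2)/tan(π/4+φ₁/2)] = +0.3146, Δλ = -0.1641 → C = 332.46°
d = R·|Δφ| / |cos C| = 3435·0.29496 / 0.88670 = 1143 nmi

1143 nmi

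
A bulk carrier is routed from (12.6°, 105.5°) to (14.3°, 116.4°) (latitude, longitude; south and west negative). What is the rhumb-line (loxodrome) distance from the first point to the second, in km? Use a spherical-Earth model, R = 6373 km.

1194 km

Rhumb course C = atan2(Δλ, Δψ) with Δψ = ln[tan(π/4+φ₂/2)/tan(π/4+φ₁/2)] = +0.0305, Δλ = +0.1902 → C = 80.89°
d = R·|Δφ| / |cos C| = 6373·0.02967 / 0.15834 = 1194 km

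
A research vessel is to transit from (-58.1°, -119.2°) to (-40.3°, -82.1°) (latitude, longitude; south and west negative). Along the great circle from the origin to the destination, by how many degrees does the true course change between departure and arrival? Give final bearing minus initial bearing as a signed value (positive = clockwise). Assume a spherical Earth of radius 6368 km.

At departure: θ₁ = atan2(sin Δλ cos φ₂, cos φ₁ sin φ₂ − sin φ₁ cos φ₂ cos Δλ) = 69.21°
At arrival: θ₂ = atan2(sin Δλ cos φ₁, −cos φ₂ sin φ₁ + sin φ₂ cos φ₁ cos Δλ) = 40.37°
Δθ = θ₂ − θ₁ = -28.8°

-28.8°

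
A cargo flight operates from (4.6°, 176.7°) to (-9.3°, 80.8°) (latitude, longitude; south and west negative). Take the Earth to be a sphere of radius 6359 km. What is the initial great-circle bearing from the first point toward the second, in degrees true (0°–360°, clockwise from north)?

261.1°

N = sin Δλ·cos φ₂ = -0.9816;  D = cos φ₁ sin φ₂ − sin φ₁ cos φ₂ cos Δλ = -0.1529
initial course = atan2(N, D) = 261.14°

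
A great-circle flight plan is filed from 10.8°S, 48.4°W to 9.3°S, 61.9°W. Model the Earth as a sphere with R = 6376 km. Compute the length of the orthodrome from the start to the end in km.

cos σ = sin φ₁ sin φ₂ + cos φ₁ cos φ₂ cos Δλ
      = sin(-10.80°)sin(-9.30°) + cos(-10.80°)cos(-9.30°)cos(-13.50°) = 0.9729
σ = 13.376° → d = Rσ = 6376·0.23345 = 1488 km

1488 km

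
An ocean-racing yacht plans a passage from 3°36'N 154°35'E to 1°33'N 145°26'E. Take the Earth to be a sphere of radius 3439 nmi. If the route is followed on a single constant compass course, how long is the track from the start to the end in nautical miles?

Δψ = ln[tan(π/4+φ₂/2)/tan(π/4+φ₁/2)] = -0.0358;  Δφ = -0.0358 rad,  Δλ = -0.1597 rad
q = Δφ/Δψ = 0.9989
d = R·√(Δφ² + q²Δλ²) = 3439·0.16349 = 562 nmi

562 nmi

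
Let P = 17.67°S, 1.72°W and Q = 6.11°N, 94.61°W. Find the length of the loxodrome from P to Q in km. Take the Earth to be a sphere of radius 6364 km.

10526 km

Δψ = ln[tan(π/4+φ₂/2)/tan(π/4+φ₁/2)] = +0.4203;  Δφ = +0.4150 rad,  Δλ = -1.6212 rad
q = Δφ/Δψ = 0.9876
d = R·√(Δφ² + q²Δλ²) = 6364·1.65405 = 10526 km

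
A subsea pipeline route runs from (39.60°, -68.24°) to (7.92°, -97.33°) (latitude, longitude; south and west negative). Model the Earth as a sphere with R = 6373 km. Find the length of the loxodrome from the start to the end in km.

4569 km

Rhumb course C = atan2(Δλ, Δψ) with Δψ = ln[tan(π/4+φ₂/2)/tan(π/4+φ₁/2)] = -0.6152, Δλ = -0.5077 → C = 219.53°
d = R·|Δφ| / |cos C| = 6373·0.55292 / 0.77124 = 4569 km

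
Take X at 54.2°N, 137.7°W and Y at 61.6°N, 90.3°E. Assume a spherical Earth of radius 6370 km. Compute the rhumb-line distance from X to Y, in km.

7809 km

Δψ = ln[tan(π/4+φ₂/2)/tan(π/4+φ₁/2)] = +0.2441;  Δφ = +0.1292 rad,  Δλ = -2.3038 rad
q = Δφ/Δψ = 0.5291
d = R·√(Δφ² + q²Δλ²) = 6370·1.22588 = 7809 km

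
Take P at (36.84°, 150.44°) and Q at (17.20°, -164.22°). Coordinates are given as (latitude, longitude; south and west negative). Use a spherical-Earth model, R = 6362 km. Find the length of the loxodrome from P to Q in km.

4957 km

Rhumb course C = atan2(Δλ, Δψ) with Δψ = ln[tan(π/4+φ₂/2)/tan(π/4+φ₁/2)] = -0.3877, Δλ = +0.7913 → C = 116.10°
d = R·|Δφ| / |cos C| = 6362·0.34278 / 0.43995 = 4957 km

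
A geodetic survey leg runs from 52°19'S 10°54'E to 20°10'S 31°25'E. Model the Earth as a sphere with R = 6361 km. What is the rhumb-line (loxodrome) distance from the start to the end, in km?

3991 km

Δψ = ln[tan(π/4+φ₂/2)/tan(π/4+φ₁/2)] = +0.7157;  Δφ = +0.5611 rad,  Δλ = +0.3581 rad
q = Δφ/Δψ = 0.7840
d = R·√(Δφ² + q²Δλ²) = 6361·0.62744 = 3991 km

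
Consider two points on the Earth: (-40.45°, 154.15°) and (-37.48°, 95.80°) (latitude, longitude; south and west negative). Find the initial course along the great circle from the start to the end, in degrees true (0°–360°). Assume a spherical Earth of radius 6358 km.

254.1°

N = sin Δλ·cos φ₂ = -0.6755;  D = cos φ₁ sin φ₂ − sin φ₁ cos φ₂ cos Δλ = -0.1929
initial course = atan2(N, D) = 254.06°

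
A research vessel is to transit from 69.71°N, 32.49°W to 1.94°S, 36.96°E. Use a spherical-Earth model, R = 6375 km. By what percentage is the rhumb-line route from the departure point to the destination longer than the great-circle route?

Great circle: σ = 1.4808 rad → d_gc = Rσ = 9439.9 km
Rhumb: Δφ = -1.2505, Δλ = +1.2121, Δψ = -1.7546, q = Δφ/Δψ = 0.7127 → d_rh = R√(Δφ²+q²Δλ²) = 9689.5 km
Excess = (9689.5 − 9439.9) / 9439.9 = 249.6 / 9439.9 = 2.64% ≈ 2.6%

2.6%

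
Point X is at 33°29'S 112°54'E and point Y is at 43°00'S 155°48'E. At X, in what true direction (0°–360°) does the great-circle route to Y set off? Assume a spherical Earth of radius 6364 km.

118.8°

N = sin Δλ·cos φ₂ = +0.4978;  D = cos φ₁ sin φ₂ − sin φ₁ cos φ₂ cos Δλ = -0.2732
initial course = atan2(N, D) = 118.76°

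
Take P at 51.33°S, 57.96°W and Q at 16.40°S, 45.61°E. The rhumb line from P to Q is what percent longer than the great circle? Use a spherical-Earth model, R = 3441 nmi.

5.8%

Great circle: σ = 1.4909 rad → d_gc = Rσ = 5130.2 nmi
Rhumb: Δφ = +0.6096, Δλ = +1.8076, Δψ = +0.7571, q = Δφ/Δψ = 0.8053 → d_rh = R√(Δφ²+q²Δλ²) = 5430.3 nmi
Excess = (5430.3 − 5130.2) / 5130.2 = 300.1 / 5130.2 = 5.8497% ≈ 5.8%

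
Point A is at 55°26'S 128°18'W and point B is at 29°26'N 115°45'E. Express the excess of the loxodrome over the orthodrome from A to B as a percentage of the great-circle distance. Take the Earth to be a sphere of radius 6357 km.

2.6%

Great circle: σ = 2.2407 rad → d_gc = Rσ = 14243.9 km
Rhumb: Δφ = +1.4812, Δλ = -2.0237, Δψ = +1.7054, q = Δφ/Δψ = 0.8685 → d_rh = R√(Δφ²+q²Δλ²) = 14611.9 km
Excess = (14611.9 − 14243.9) / 14243.9 = 368.0 / 14243.9 = 2.58% ≈ 2.6%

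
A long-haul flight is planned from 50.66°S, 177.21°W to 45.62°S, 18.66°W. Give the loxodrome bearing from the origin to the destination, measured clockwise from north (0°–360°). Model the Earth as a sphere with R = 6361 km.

87.3°

Meridional parts: M(φ₁)=-1.0287, M(φ₂)=-0.8968 → ΔM = +0.1320;  Δλ = +2.7672 rad
tan C = Δλ / ΔM = +20.9689 → C = 87.27°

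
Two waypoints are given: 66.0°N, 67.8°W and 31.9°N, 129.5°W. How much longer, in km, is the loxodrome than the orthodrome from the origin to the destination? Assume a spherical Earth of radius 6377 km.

167 km

Great circle: cos σ = sin φ₁ sin φ₂ + cos φ₁ cos φ₂ cos Δλ,  σ = 0.8679 rad → d_gc = 5534.4 km
Rhumb line: Δψ = -0.9606, q = Δφ/Δψ = 0.6196, d_rh = R√(Δφ²+q²Δλ²) = 5701.6 km
Excess = 5701.6 − 5534.4 = 167.2 ≈ 167 km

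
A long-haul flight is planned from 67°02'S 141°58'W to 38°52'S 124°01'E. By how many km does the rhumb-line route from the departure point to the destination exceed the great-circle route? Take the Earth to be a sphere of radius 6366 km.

520 km

Great circle: cos σ = sin φ₁ sin φ₂ + cos φ₁ cos φ₂ cos Δλ,  σ = 0.9806 rad → d_gc = 6242.8 km
Rhumb line: Δψ = +0.8565, q = Δφ/Δψ = 0.5740, d_rh = R√(Δφ²+q²Δλ²) = 6763.1 km
Excess = 6763.1 − 6242.8 = 520.3 ≈ 520 km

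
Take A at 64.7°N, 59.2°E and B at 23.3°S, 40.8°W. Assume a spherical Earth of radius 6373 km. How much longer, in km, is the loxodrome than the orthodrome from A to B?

438 km

Great circle: cos σ = sin φ₁ sin φ₂ + cos φ₁ cos φ₂ cos Δλ,  σ = 2.0106 rad → d_gc = 12813.6 km
Rhumb line: Δψ = -1.9125, q = Δφ/Δψ = 0.8031, d_rh = R√(Δφ²+q²Δλ²) = 13251.5 km
Excess = 13251.5 − 12813.6 = 437.9 ≈ 438 km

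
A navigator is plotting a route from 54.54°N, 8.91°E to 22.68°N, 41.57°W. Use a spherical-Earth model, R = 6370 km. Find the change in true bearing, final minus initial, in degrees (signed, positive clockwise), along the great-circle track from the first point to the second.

Initial bearing θ₁ = atan2(sin Δλ cos φ₂, cos φ₁ sin φ₂ − sin φ₁ cos φ₂ cos Δλ) = 250.32°
Final bearing θ₂ = (initial bearing from the destination back to the start) + 180° = 216.30°
Δθ = θ₂ − θ₁ = -34.0°

-34.0°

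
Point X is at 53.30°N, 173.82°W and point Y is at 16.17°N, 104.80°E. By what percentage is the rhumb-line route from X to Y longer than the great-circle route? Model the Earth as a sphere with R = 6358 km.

Great circle: σ = 1.2563 rad → d_gc = Rσ = 7987.7 km
Rhumb: Δφ = -0.6480, Δλ = -1.4203, Δψ = -0.8175, q = Δφ/Δψ = 0.7927 → d_rh = R√(Δφ²+q²Δλ²) = 8259.5 km
Excess = (8259.5 − 7987.7) / 7987.7 = 271.8 / 7987.7 = 3.40% ≈ 3.4%

3.4%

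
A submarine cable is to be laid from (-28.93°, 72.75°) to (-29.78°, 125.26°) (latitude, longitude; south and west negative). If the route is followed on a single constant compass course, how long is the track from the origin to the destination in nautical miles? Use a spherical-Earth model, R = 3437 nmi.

Δψ = ln[tan(π/4+φ₂/2)/tan(π/4+φ₁/2)] = -0.0170;  Δφ = -0.0148 rad,  Δλ = +0.9165 rad
q = Δφ/Δψ = 0.8716
d = R·√(Δφ² + q²Δλ²) = 3437·0.79892 = 2746 nmi

2746 nmi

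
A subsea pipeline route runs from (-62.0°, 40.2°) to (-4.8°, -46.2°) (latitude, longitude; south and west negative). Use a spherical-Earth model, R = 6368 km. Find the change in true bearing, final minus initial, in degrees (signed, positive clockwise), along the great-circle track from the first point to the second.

+61.0°

At departure: θ₁ = atan2(sin Δλ cos φ₂, cos φ₁ sin φ₂ − sin φ₁ cos φ₂ cos Δλ) = 270.92°
At arrival: θ₂ = atan2(sin Δλ cos φ₁, −cos φ₂ sin φ₁ + sin φ₂ cos φ₁ cos Δλ) = 331.90°
Δθ = θ₂ − θ₁ = +61.0°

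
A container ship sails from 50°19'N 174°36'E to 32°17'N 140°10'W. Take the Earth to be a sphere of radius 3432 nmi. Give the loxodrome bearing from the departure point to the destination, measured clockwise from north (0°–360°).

118.2°

Δψ = ln[tan(π/4+φ₂/2)/tan(π/4+φ₁/2)] = -0.4234
Δλ = +0.7895 rad (taken the short way round)
course = atan2(Δλ, Δψ) = 118.21°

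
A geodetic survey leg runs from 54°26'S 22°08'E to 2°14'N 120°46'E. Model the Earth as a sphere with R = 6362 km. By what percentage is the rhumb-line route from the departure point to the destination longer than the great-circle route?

Great circle: σ = 1.6900 rad → d_gc = Rσ = 10751.9 km
Rhumb: Δφ = +0.9890, Δλ = +1.7215, Δψ = +1.1761, q = Δφ/Δψ = 0.8409 → d_rh = R√(Δφ²+q²Δλ²) = 11154.1 km
Excess = (11154.1 − 10751.9) / 10751.9 = 402.2 / 10751.9 = 3.74% ≈ 3.7%

3.7%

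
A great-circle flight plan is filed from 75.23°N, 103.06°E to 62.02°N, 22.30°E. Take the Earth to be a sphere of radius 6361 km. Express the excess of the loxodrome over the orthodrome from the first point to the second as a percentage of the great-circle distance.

Great circle: σ = 0.5092 rad → d_gc = Rσ = 3239.0 km
Rhumb: Δφ = -0.2306, Δλ = -1.4095, Δψ = -0.6535, q = Δφ/Δψ = 0.3528 → d_rh = R√(Δφ²+q²Δλ²) = 3486.7 km
Excess = (3486.7 − 3239.0) / 3239.0 = 247.7 / 3239.0 = 7.647% ≈ 7.6%

7.6%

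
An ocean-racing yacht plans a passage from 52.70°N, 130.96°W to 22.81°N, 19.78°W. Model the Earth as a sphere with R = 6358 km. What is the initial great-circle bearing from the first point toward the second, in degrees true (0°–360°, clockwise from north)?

N = sin Δλ·cos φ₂ = +0.8595;  D = cos φ₁ sin φ₂ − sin φ₁ cos φ₂ cos Δλ = +0.4999
initial course = atan2(N, D) = 59.82°

59.8°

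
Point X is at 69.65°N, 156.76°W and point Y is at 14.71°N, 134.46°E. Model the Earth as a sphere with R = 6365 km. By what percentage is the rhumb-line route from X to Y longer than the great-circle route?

Great circle: σ = 1.2027 rad → d_gc = Rσ = 7655.3 km
Rhumb: Δφ = -0.9589, Δλ = -1.2004, Δψ = -1.4581, q = Δφ/Δψ = 0.6576 → d_rh = R√(Δφ²+q²Δλ²) = 7905.6 km
Excess = (7905.6 − 7655.3) / 7655.3 = 250.3 / 7655.3 = 3.27% ≈ 3.3%

3.3%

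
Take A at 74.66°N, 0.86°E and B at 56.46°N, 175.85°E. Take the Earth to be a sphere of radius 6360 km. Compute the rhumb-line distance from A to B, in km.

Δψ = ln[tan(π/4+φ₂/2)/tan(π/4+φ₁/2)] = -0.8054;  Δφ = -0.3176 rad,  Δλ = +3.0542 rad
q = Δφ/Δψ = 0.3944
d = R·√(Δφ² + q²Δλ²) = 6360·1.24571 = 7923 km

7923 km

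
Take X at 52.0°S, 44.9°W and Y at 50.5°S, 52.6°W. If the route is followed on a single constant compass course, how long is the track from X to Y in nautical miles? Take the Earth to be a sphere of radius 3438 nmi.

Rhumb course C = atan2(Δλ, Δψ) with Δψ = ln[tan(π/4+φ₂/2)/tan(π/4+φ₁/2)] = +0.0418, Δλ = -0.1344 → C = 287.29°
d = R·|Δφ| / |cos C| = 3438·0.02618 / 0.29720 = 303 nmi

303 nmi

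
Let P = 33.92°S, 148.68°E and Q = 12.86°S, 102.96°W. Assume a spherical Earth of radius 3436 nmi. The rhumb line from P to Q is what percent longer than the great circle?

Great circle: σ = 1.7018 rad → d_gc = Rσ = 5847.4 nmi
Rhumb: Δφ = +0.3676, Δλ = +1.8912, Δψ = +0.4036, q = Δφ/Δψ = 0.9107 → d_rh = R√(Δφ²+q²Δλ²) = 6051.1 nmi
Excess = (6051.1 − 5847.4) / 5847.4 = 203.7 / 5847.4 = 3.48% ≈ 3.5%

3.5%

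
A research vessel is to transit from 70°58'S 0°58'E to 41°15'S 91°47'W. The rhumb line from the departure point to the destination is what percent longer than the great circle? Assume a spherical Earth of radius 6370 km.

8.6%

Great circle: σ = 0.9128 rad → d_gc = Rσ = 5814.5 km
Rhumb: Δφ = +0.5187, Δλ = -1.6188, Δψ = +0.9943, q = Δφ/Δψ = 0.5216 → d_rh = R√(Δφ²+q²Δλ²) = 6312.6 km
Excess = (6312.6 − 5814.5) / 5814.5 = 498.1 / 5814.5 = 8.57% ≈ 8.6%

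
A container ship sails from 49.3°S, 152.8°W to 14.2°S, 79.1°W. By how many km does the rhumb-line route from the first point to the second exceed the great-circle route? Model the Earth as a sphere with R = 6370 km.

178 km

Great circle: cos σ = sin φ₁ sin φ₂ + cos φ₁ cos φ₂ cos Δλ,  σ = 1.1989 rad → d_gc = 7636.8 km
Rhumb line: Δψ = +0.7414, q = Δφ/Δψ = 0.8263, d_rh = R√(Δφ²+q²Δλ²) = 7814.5 km
Excess = 7814.5 − 7636.8 = 177.7 ≈ 178 km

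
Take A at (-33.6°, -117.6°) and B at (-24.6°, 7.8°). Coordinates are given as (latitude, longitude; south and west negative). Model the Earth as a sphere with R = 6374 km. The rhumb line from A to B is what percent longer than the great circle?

7.6%

Great circle: σ = 1.7807 rad → d_gc = Rσ = 11350.0 km
Rhumb: Δφ = +0.1571, Δλ = +2.1886, Δψ = +0.1801, q = Δφ/Δψ = 0.8723 → d_rh = R√(Δφ²+q²Δλ²) = 12210.3 km
Excess = (12210.3 − 11350.0) / 11350.0 = 860.3 / 11350.0 = 7.58% ≈ 7.6%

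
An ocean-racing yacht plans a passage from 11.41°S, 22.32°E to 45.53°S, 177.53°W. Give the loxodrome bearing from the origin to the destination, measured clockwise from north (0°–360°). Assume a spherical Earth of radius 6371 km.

Meridional parts: M(φ₁)=-0.2005, M(φ₂)=-0.8945 → ΔM = -0.6940;  Δλ = +2.7951 rad
tan C = Δλ / ΔM = -4.0273 → C = 103.94°

103.9°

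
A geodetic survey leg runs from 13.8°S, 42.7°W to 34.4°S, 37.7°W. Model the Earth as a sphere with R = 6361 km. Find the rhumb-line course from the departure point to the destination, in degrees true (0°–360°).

Meridional parts: M(φ₁)=-0.2432, M(φ₂)=-0.6401 → ΔM = -0.3969;  Δλ = +0.0873 rad
tan C = Δλ / ΔM = -0.2199 → C = 167.60°

167.6°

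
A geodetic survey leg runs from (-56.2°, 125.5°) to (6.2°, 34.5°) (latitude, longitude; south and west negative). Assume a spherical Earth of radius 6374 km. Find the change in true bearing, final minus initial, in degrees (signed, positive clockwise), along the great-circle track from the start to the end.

+53.4°

At departure: θ₁ = atan2(sin Δλ cos φ₂, cos φ₁ sin φ₂ − sin φ₁ cos φ₂ cos Δλ) = 272.63°
At arrival: θ₂ = atan2(sin Δλ cos φ₁, −cos φ₂ sin φ₁ + sin φ₂ cos φ₁ cos Δλ) = 326.01°
Δθ = θ₂ − θ₁ = +53.4°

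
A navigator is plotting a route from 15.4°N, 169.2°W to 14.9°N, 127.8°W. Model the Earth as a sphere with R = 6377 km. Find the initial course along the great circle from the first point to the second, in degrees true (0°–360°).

85.0°

θ = atan2( sin Δλ·cos φ₂ ,  cos φ₁ sin φ₂ − sin φ₁ cos φ₂ cos Δλ )
  = atan2(+0.6391, +0.0554) = 85.05°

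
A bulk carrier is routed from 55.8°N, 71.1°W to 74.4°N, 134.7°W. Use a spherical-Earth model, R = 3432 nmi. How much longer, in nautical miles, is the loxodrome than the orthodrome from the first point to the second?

79 nmi

Great circle: cos σ = sin φ₁ sin φ₂ + cos φ₁ cos φ₂ cos Δλ,  σ = 0.5280 rad → d_gc = 1812.1 nmi
Rhumb line: Δψ = +0.8091, q = Δφ/Δψ = 0.4012, d_rh = R√(Δφ²+q²Δλ²) = 1891.5 nmi
Excess = 1891.5 − 1812.1 = 79.4 ≈ 79 nmi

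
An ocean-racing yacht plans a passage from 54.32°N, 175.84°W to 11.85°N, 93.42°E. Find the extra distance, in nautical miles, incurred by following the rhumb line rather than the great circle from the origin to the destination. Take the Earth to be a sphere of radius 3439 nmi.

Great circle: cos σ = sin φ₁ sin φ₂ + cos φ₁ cos φ₂ cos Δλ,  σ = 1.4107 rad → d_gc = 4851.3 nmi
Rhumb line: Δψ = -0.9254, q = Δφ/Δψ = 0.8010, d_rh = R√(Δφ²+q²Δλ²) = 5052.7 nmi
Excess = 5052.7 − 4851.3 = 201.4 ≈ 201 nmi

201 nmi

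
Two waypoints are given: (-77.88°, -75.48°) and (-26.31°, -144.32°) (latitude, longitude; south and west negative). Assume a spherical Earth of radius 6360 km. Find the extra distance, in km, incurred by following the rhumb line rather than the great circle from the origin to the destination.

Great circle: cos σ = sin φ₁ sin φ₂ + cos φ₁ cos φ₂ cos Δλ,  σ = 1.0457 rad → d_gc = 6650.7 km
Rhumb line: Δψ = +1.7665, q = Δφ/Δψ = 0.5095, d_rh = R√(Δφ²+q²Δλ²) = 6923.0 km
Excess = 6923.0 − 6650.7 = 272.3 ≈ 272 km

272 km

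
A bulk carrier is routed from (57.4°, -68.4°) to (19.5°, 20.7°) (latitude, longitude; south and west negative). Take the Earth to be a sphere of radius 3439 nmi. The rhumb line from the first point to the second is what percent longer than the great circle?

Great circle: σ = 1.2774 rad → d_gc = Rσ = 4393.0 nmi
Rhumb: Δφ = -0.6615, Δλ = +1.5551, Δψ = -0.8825, q = Δφ/Δψ = 0.7496 → d_rh = R√(Δφ²+q²Δλ²) = 4609.2 nmi
Excess = (4609.2 − 4393.0) / 4393.0 = 216.2 / 4393.0 = 4.92% ≈ 4.9%

4.9%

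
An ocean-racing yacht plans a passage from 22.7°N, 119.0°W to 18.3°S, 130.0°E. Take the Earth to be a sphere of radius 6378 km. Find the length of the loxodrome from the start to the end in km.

Δψ = ln[tan(π/4+φ₂/2)/tan(π/4+φ₁/2)] = -0.7319;  Δφ = -0.7156 rad,  Δλ = -1.9373 rad
q = Δφ/Δψ = 0.9776
d = R·√(Δφ² + q²Δλ²) = 6378·2.02468 = 12913 km

12913 km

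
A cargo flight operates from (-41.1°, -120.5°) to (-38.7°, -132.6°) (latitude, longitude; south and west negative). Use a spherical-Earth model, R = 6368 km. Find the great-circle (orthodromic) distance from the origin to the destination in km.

cos σ = sin φ₁ sin φ₂ + cos φ₁ cos φ₂ cos Δλ
      = sin(-41.10°)sin(-38.70°) + cos(-41.10°)cos(-38.70°)cos(-12.10°) = 0.9861
σ = 9.579° → d = Rσ = 6368·0.16719 = 1065 km

1065 km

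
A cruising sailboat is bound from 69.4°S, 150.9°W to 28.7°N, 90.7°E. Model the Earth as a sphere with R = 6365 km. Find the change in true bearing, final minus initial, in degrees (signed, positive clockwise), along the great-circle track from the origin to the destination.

+83.3°

Initial bearing θ₁ = atan2(sin Δλ cos φ₂, cos φ₁ sin φ₂ − sin φ₁ cos φ₂ cos Δλ) = 253.98°
Final bearing θ₂ = (initial bearing from the destination back to the start) + 180° = 337.32°
Δθ = θ₂ − θ₁ = +83.3°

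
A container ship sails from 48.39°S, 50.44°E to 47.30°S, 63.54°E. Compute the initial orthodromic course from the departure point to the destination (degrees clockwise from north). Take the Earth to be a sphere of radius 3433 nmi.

87.8°

θ = atan2( sin Δλ·cos φ₂ ,  cos φ₁ sin φ₂ − sin φ₁ cos φ₂ cos Δλ )
  = atan2(+0.1537, +0.0058) = 87.83°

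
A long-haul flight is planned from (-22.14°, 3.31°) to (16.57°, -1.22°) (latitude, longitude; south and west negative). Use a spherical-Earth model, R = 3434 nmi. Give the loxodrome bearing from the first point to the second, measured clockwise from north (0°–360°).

Δψ = ln[tan(π/4+φ₂/2)/tan(π/4+φ₁/2)] = +0.6897
Δλ = -0.0791 rad (taken the short way round)
course = atan2(Δλ, Δψ) = 353.46°

353.5°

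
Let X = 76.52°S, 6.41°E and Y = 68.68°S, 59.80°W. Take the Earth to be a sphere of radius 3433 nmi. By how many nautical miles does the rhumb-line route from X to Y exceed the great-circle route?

63 nmi

Great circle: cos σ = sin φ₁ sin φ₂ + cos φ₁ cos φ₂ cos Δλ,  σ = 0.3479 rad → d_gc = 1194.4 nmi
Rhumb line: Δψ = +0.4654, q = Δφ/Δψ = 0.2940, d_rh = R√(Δφ²+q²Δλ²) = 1257.3 nmi
Excess = 1257.3 − 1194.4 = 62.9 ≈ 63 nmi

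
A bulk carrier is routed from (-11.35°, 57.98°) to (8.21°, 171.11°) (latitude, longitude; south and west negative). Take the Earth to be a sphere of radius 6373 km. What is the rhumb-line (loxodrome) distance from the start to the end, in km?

12705 km

Δψ = ln[tan(π/4+φ₂/2)/tan(π/4+φ₁/2)] = +0.3432;  Δφ = +0.3414 rad,  Δλ = +1.9745 rad
q = Δφ/Δψ = 0.9948
d = R·√(Δφ² + q²Δλ²) = 6373·1.99357 = 12705 km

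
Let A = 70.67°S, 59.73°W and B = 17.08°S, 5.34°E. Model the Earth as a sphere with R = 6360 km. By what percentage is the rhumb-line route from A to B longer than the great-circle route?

Great circle: σ = 1.1478 rad → d_gc = Rσ = 7299.8 km
Rhumb: Δφ = +0.9353, Δλ = +1.1357, Δψ = +1.4675, q = Δφ/Δψ = 0.6373 → d_rh = R√(Δφ²+q²Δλ²) = 7521.8 km
Excess = (7521.8 − 7299.8) / 7299.8 = 222.0 / 7299.8 = 3.04% ≈ 3.0%

3.0%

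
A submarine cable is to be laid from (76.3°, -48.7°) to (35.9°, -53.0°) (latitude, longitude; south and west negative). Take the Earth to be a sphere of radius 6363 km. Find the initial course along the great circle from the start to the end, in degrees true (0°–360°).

N = sin Δλ·cos φ₂ = -0.0607;  D = cos φ₁ sin φ₂ − sin φ₁ cos φ₂ cos Δλ = -0.6459
initial course = atan2(N, D) = 185.37°

185.4°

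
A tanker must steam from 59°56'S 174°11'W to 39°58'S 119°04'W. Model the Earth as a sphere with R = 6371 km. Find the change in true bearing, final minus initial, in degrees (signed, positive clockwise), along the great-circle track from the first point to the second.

-44.2°

Initial bearing θ₁ = atan2(sin Δλ cos φ₂, cos φ₁ sin φ₂ − sin φ₁ cos φ₂ cos Δλ) = 84.77°
Final bearing θ₂ = (initial bearing from the destination back to the start) + 180° = 40.62°
Δθ = θ₂ − θ₁ = -44.2°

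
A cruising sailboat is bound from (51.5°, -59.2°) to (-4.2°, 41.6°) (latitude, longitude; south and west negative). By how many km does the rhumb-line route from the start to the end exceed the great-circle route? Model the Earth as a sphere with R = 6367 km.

Great circle: cos σ = sin φ₁ sin φ₂ + cos φ₁ cos φ₂ cos Δλ,  σ = 1.7453 rad → d_gc = 11112.5 km
Rhumb line: Δψ = -1.1254, q = Δφ/Δψ = 0.8638, d_rh = R√(Δφ²+q²Δλ²) = 11486.2 km
Excess = 11486.2 − 11112.5 = 373.7 ≈ 374 km

374 km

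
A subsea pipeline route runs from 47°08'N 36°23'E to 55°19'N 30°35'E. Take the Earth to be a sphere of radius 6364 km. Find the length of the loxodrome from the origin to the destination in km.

994 km

Rhumb course C = atan2(Δλ, Δψ) with Δψ = ln[tan(π/4+φ₂/2)/tan(π/4+φ₁/2)] = +0.2289, Δλ = -0.1012 → C = 336.14°
d = R·|Δφ| / |cos C| = 6364·0.14283 / 0.91453 = 994 km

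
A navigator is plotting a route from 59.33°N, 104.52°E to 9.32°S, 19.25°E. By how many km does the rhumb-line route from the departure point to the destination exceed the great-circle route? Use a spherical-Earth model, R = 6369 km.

279 km

Great circle: cos σ = sin φ₁ sin φ₂ + cos φ₁ cos φ₂ cos Δλ,  σ = 1.6687 rad → d_gc = 10628.2 km
Rhumb line: Δψ = -1.4572, q = Δφ/Δψ = 0.8222, d_rh = R√(Δφ²+q²Δλ²) = 10907.6 km
Excess = 10907.6 − 10628.2 = 279.4 ≈ 279 km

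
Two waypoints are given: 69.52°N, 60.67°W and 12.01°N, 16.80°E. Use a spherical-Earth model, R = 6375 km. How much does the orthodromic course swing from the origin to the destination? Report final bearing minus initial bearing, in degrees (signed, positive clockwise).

+61.7°

Initial bearing θ₁ = atan2(sin Δλ cos φ₂, cos φ₁ sin φ₂ − sin φ₁ cos φ₂ cos Δλ) = 97.52°
Final bearing θ₂ = (initial bearing from the destination back to the start) + 180° = 159.23°
Δθ = θ₂ − θ₁ = +61.7°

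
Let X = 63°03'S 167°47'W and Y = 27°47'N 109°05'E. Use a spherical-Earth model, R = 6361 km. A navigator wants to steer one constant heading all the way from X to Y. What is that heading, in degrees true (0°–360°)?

Δψ = ln[tan(π/4+φ₂/2)/tan(π/4+φ₁/2)] = +1.9338
Δλ = -1.4510 rad (taken the short way round)
course = atan2(Δλ, Δψ) = 323.12°

323.1°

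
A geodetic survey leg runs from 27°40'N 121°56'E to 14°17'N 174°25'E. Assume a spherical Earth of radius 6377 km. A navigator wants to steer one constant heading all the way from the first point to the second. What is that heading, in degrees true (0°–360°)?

Δψ = ln[tan(π/4+φ₂/2)/tan(π/4+φ₁/2)] = -0.2509
Δλ = +0.9160 rad (taken the short way round)
course = atan2(Δλ, Δψ) = 105.32°

105.3°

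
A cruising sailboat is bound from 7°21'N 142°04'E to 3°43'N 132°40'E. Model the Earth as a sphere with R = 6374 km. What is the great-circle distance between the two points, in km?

Haversine: a = sin²(Δφ/2)+cos φ₁ cos φ₂ sin²(Δλ/2) = 0.00765;  σ = 2·atan2(√a,√(1−a))
σ = 10.035° → d = Rσ = 6374·0.17515 = 1116 km

1116 km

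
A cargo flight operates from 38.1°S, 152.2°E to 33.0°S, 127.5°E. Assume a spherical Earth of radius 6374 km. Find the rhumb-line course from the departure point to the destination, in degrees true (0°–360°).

284.2°

Meridional parts: M(φ₁)=-0.7202, M(φ₂)=-0.6107 → ΔM = +0.1095;  Δλ = -0.4311 rad
tan C = Δλ / ΔM = -3.9378 → C = 284.25°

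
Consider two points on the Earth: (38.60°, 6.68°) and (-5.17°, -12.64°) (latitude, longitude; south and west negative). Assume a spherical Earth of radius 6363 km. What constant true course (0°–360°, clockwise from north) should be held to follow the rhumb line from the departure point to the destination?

202.3°

Δψ = ln[tan(π/4+φ₂/2)/tan(π/4+φ₁/2)] = -0.8217
Δλ = -0.3372 rad (taken the short way round)
course = atan2(Δλ, Δψ) = 202.31°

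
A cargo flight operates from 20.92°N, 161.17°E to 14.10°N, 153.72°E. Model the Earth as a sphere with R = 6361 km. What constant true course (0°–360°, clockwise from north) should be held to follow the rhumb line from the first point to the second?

Δψ = ln[tan(π/4+φ₂/2)/tan(π/4+φ₁/2)] = -0.1249
Δλ = -0.1300 rad (taken the short way round)
course = atan2(Δλ, Δψ) = 226.15°

226.2°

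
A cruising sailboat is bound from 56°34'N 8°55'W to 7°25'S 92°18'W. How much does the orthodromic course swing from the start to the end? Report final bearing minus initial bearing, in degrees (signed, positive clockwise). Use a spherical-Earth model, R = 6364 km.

Initial bearing θ₁ = atan2(sin Δλ cos φ₂, cos φ₁ sin φ₂ − sin φ₁ cos φ₂ cos Δλ) = 260.41°
Final bearing θ₂ = (initial bearing from the destination back to the start) + 180° = 213.22°
Δθ = θ₂ − θ₁ = -47.2°

-47.2°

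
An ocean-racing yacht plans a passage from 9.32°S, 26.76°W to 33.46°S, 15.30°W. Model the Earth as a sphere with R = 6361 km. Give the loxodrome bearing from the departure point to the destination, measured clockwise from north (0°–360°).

156.4°

Meridional parts: M(φ₁)=-0.1634, M(φ₂)=-0.6203 → ΔM = -0.4569;  Δλ = +0.2000 rad
tan C = Δλ / ΔM = -0.4377 → C = 156.36°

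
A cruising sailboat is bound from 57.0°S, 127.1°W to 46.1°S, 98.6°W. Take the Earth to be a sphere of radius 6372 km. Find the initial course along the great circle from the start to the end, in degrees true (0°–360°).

70.3°

N = sin Δλ·cos φ₂ = +0.3309;  D = cos φ₁ sin φ₂ − sin φ₁ cos φ₂ cos Δλ = +0.1186
initial course = atan2(N, D) = 70.28°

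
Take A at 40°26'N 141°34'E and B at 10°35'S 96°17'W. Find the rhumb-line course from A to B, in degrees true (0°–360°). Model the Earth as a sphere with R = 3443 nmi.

114.2°

Δψ = ln[tan(π/4+φ₂/2)/tan(π/4+φ₁/2)] = -0.9586
Δλ = +2.1319 rad (taken the short way round)
course = atan2(Δλ, Δψ) = 114.21°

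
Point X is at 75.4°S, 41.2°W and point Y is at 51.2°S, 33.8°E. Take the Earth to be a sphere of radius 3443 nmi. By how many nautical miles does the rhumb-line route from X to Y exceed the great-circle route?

Great circle: cos σ = sin φ₁ sin φ₂ + cos φ₁ cos φ₂ cos Δλ,  σ = 0.6517 rad → d_gc = 2243.8 nmi
Rhumb line: Δψ = +1.0112, q = Δφ/Δψ = 0.4177, d_rh = R√(Δφ²+q²Δλ²) = 2378.7 nmi
Excess = 2378.7 − 2243.8 = 134.9 ≈ 135 nmi

135 nmi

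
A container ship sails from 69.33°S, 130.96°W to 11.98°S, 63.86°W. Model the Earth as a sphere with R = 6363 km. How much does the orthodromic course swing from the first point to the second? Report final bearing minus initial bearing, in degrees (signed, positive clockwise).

-52.4°

At departure: θ₁ = atan2(sin Δλ cos φ₂, cos φ₁ sin φ₂ − sin φ₁ cos φ₂ cos Δλ) = 72.57°
At arrival: θ₂ = atan2(sin Δλ cos φ₁, −cos φ₂ sin φ₁ + sin φ₂ cos φ₁ cos Δλ) = 20.14°
Δθ = θ₂ − θ₁ = -52.4°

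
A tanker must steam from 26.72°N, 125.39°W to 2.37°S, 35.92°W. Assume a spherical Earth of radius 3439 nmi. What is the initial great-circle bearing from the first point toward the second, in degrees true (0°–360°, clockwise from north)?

92.4°

N = sin Δλ·cos φ₂ = +0.9991;  D = cos φ₁ sin φ₂ − sin φ₁ cos φ₂ cos Δλ = -0.0411
initial course = atan2(N, D) = 92.36°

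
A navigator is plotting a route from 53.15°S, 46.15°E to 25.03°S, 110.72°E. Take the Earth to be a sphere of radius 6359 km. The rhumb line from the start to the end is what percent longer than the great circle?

Great circle: σ = 0.9620 rad → d_gc = Rσ = 6117.2 km
Rhumb: Δφ = +0.4908, Δλ = +1.1270, Δψ = +0.6477, q = Δφ/Δψ = 0.7577 → d_rh = R√(Δφ²+q²Δλ²) = 6262.9 km
Excess = (6262.9 − 6117.2) / 6117.2 = 145.7 / 6117.2 = 2.38% ≈ 2.4%

2.4%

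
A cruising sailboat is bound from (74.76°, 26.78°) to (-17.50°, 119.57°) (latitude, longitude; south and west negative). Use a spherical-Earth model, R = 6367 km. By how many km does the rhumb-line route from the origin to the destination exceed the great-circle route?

Great circle: cos σ = sin φ₁ sin φ₂ + cos φ₁ cos φ₂ cos Δλ,  σ = 1.8779 rad → d_gc = 11956.8 km
Rhumb line: Δψ = -2.3218, q = Δφ/Δψ = 0.6935, d_rh = R√(Δφ²+q²Δλ²) = 12500.0 km
Excess = 12500.0 − 11956.8 = 543.2 ≈ 543 km

543 km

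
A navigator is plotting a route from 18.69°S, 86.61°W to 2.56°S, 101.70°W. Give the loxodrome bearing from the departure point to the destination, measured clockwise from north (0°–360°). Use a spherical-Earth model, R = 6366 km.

Meridional parts: M(φ₁)=-0.3321, M(φ₂)=-0.0447 → ΔM = +0.2875;  Δλ = -0.2634 rad
tan C = Δλ / ΔM = -0.9162 → C = 317.50°

317.5°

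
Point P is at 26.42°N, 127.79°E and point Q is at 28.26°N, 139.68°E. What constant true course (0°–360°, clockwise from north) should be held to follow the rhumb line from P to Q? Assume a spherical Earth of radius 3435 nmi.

80.1°

Δψ = ln[tan(π/4+φ₂/2)/tan(π/4+φ₁/2)] = +0.0362
Δλ = +0.2075 rad (taken the short way round)
course = atan2(Δλ, Δψ) = 80.12°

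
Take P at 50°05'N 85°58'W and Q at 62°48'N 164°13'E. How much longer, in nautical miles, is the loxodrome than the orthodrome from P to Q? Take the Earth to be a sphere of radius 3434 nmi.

Great circle: cos σ = sin φ₁ sin φ₂ + cos φ₁ cos φ₂ cos Δλ,  σ = 0.9487 rad → d_gc = 3257.884 nmi
Rhumb line: Δψ = +0.4062, q = Δφ/Δψ = 0.5464, d_rh = R√(Δφ²+q²Δλ²) = 3676.375 nmi
Excess = 3676.375 − 3257.884 = 418.491 ≈ 418 nmi

418 nmi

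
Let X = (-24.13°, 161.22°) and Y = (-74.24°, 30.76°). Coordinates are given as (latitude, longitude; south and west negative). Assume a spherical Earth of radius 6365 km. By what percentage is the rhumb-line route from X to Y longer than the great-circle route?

16.7%

Great circle: σ = 1.3361 rad → d_gc = Rσ = 8504.0 km
Rhumb: Δφ = -0.8746, Δλ = -2.2770, Δψ = -1.5434, q = Δφ/Δψ = 0.5667 → d_rh = R√(Δφ²+q²Δλ²) = 9921.4 km
Excess = (9921.4 − 8504.0) / 8504.0 = 1417.4 / 8504.0 = 16.67% ≈ 16.7%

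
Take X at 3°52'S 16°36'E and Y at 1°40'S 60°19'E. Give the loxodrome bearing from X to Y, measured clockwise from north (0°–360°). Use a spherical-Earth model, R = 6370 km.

Meridional parts: M(φ₁)=-0.0675, M(φ₂)=-0.0291 → ΔM = +0.0384;  Δλ = +0.7630 rad
tan C = Δλ / ΔM = +19.8468 → C = 87.12°

87.1°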